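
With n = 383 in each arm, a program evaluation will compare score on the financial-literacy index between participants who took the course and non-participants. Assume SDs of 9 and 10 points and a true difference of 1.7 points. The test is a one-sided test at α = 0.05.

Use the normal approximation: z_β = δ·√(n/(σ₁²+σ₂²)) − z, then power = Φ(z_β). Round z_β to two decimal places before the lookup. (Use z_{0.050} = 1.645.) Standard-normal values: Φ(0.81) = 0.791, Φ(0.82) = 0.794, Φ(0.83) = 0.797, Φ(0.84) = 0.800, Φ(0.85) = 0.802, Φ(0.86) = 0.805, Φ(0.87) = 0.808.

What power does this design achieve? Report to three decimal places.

z_β = δ·√(n/(σ₁²+σ₂²)) − z_α
    = 1.7 · √(383/181) − 1.645
    = 1.7 · 1.45466 − 1.645
    = 2.4729 − 1.645 = 0.8279 → 0.83
Power = Φ(0.83) = 0.797.

Power ≈ 0.797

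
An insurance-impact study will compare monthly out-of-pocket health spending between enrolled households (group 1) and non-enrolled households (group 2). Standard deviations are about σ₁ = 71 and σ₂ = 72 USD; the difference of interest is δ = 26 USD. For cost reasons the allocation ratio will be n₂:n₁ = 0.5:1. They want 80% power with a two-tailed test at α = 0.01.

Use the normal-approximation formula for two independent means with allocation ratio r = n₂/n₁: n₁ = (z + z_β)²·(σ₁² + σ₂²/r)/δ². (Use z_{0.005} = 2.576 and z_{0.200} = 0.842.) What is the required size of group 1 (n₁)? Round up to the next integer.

n₁ = (z_{α/2} + z_β)² · (σ₁² + σ₂²/r) / δ²
   = (2.576 + 0.842)² · (71² + 72²/0.5) / 26²
   = 11.6827 · (5041 + 10368) / 676
   = 11.6827 · 15409 / 676
   = 266.30
Round up → n₁ = 267; n₂ = r·n₁ = 0.5 × 267 = 134.

n₁ = 267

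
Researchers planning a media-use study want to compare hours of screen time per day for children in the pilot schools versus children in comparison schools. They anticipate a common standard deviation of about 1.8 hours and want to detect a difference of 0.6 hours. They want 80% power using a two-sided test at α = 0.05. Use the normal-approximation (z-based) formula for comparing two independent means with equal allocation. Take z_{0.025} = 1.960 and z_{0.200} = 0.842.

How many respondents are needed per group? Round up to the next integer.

n = (z_{α/2} + z_β)² · (σ₁² + σ₂²) / δ²
  = (1.960 + 0.842)² · (2·1.8² = 6.48) / 0.6²
  = 7.8512 · 6.48 / 0.36
  = 141.32
Round up → n = 142 per group.

n = 142 per group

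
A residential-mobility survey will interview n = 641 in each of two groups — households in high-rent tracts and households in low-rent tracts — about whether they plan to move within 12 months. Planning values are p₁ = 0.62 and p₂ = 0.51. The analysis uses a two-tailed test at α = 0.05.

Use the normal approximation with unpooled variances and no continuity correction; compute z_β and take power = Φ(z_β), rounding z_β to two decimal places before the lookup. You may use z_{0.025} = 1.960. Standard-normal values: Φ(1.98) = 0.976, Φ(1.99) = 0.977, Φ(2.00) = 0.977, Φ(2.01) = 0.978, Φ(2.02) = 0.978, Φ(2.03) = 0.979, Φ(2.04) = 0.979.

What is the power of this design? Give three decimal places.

Power ≈ 0.979

z_β = |p₁−p₂|·√(n/[p₁q₁+p₂q₂]) − z_{α/2}
    = 0.11 · √(641/0.4855) − 1.960
    = 0.11 · 36.3358 − 1.960
    = 3.9969 − 1.960 = 2.0369 → 2.04
Power = Φ(2.04) = 0.979.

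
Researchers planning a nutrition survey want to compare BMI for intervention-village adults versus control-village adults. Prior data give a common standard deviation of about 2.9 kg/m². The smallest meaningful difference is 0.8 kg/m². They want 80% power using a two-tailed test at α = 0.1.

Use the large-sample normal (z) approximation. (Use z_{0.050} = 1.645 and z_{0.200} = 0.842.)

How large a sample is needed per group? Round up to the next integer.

n = 163 per group

n = (z_{α/2} + z_β)² · (σ₁² + σ₂²) / δ²
  = (1.645 + 0.842)² · (2·2.9² = 16.82) / 0.8²
  = 6.1852 · 16.82 / 0.64
  = 162.55
Round up → n = 163 per group.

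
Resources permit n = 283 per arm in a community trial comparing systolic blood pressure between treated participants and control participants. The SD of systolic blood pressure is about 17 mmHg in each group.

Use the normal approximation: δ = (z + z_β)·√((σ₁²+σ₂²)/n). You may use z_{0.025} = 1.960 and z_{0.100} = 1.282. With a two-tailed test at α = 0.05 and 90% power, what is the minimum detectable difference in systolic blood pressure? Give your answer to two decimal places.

Minimum detectable difference ≈ 4.63 mmHg

δ = (z_{α/2} + z_β) · √((σ₁²+σ₂²)/n)
  = (1.960 + 1.282) · √(578/283)
  = 3.242 · √2.0424
  = 3.242 · 1.4291
  = 4.6332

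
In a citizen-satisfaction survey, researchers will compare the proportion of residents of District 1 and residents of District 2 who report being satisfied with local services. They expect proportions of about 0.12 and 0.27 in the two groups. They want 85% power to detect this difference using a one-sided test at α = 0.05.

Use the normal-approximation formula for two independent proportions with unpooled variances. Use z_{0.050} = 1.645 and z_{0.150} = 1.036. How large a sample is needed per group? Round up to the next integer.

n = 97 per group

n = (z_α + z_β)² · [p₁(1−p₁) + p₂(1−p₂)] / (p₁ − p₂)²
  = (1.645 + 1.036)² · (0.12·0.88 + 0.27·0.73) / (-0.15)²
  = (2.681)² · (0.1056 + 0.1971) / 0.0225
  = 7.1878 · 0.3027 / 0.0225
  = 96.70
Round up → n = 97 per group.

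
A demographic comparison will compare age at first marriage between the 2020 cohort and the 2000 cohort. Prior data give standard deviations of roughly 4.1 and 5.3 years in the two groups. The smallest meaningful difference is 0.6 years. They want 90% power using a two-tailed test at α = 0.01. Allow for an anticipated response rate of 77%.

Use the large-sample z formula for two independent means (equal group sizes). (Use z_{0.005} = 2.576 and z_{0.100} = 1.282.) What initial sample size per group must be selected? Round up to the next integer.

n = 2411 per group

n = (z_{α/2} + z_β)² · (σ₁² + σ₂²) / δ²
  = (2.576 + 1.282)² · (4.1² + 5.3² = 44.9) / 0.6²
  = 14.8842 · 44.9 / 0.36
  = 1856.39
Adjust for 77% response: 1856.39 / 0.77 = 2410.89.
Round up → n = 2411 per group.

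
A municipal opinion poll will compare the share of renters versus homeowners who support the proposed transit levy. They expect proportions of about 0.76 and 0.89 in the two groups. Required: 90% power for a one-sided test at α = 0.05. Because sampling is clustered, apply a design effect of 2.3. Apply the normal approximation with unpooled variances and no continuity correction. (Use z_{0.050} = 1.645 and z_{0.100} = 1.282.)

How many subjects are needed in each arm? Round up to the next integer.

n = (z_α + z_β)² · [p₁(1−p₁) + p₂(1−p₂)] / (p₁ − p₂)²
  = (1.645 + 1.282)² · (0.76·0.24 + 0.89·0.11) / (-0.13)²
  = (2.927)² · (0.1824 + 0.0979) / 0.0169
  = 8.5673 · 0.2803 / 0.0169
  = 142.10
Design effect: 2.3 × 142.10 = 326.82.
Round up → n = 327 per group.

n = 327 per group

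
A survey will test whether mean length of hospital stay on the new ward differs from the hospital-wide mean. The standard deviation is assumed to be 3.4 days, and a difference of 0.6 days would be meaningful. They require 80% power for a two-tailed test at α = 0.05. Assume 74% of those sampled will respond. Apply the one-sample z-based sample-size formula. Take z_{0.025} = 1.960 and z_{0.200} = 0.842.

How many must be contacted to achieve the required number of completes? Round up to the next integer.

n = (z_{α/2} + z_β)² · σ² / δ²
  = (1.960 + 0.842)² · 3.4² / 0.6²
  = 7.8512 · 11.56 / 0.36
  = 252.11
Adjust for 74% response: 252.11 / 0.74 = 340.69.
Round up → n = 341.

n = 341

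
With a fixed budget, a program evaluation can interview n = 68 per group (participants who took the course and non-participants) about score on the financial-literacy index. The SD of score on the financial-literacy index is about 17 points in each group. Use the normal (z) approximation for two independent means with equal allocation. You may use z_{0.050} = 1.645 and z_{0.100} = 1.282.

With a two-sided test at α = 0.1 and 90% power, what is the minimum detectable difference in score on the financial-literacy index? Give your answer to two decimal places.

δ = (z_{α/2} + z_β) · √((σ₁²+σ₂²)/n)
  = (1.645 + 1.282) · √(578/68)
  = 2.927 · √8.5
  = 2.927 · 2.9155
  = 8.5336

Minimum detectable difference ≈ 8.53 points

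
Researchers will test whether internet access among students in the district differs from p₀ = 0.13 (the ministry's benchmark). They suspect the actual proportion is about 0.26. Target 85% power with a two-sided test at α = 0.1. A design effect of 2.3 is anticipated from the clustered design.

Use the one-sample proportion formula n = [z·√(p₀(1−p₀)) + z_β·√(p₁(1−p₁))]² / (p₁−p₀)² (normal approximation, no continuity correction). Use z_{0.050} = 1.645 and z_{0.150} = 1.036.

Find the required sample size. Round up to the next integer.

n = 139

n = [z_{α/2}·√(p₀q₀) + z_β·√(p₁q₁)]² / (p₁ − p₀)²
  = [1.645·√(0.13·0.87) + 1.036·√(0.26·0.74)]² / (0.13)²
  = [1.645·0.3363 + 1.036·0.4386]² / 0.0169
  = [1.0076]² / 0.0169
  = 60.08
Design effect: 2.3 × 60.08 = 138.18.
Round up → n = 139.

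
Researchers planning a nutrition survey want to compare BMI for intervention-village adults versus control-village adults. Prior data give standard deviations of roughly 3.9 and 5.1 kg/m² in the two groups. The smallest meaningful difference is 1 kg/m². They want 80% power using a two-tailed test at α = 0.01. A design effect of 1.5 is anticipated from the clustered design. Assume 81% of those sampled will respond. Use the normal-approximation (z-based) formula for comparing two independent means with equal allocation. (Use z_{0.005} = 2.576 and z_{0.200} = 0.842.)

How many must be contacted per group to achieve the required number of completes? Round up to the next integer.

n = (z_{α/2} + z_β)² · (σ₁² + σ₂²) / δ²
  = (2.576 + 0.842)² · (3.9² + 5.1² = 41.22) / 1²
  = 11.6827 · 41.22 / 1
  = 481.56
Design effect: 1.5 × 481.56 = 722.34.
Adjust for 81% response: 722.34 / 0.81 = 891.78.
Round up → n = 892 per group.

n = 892 per group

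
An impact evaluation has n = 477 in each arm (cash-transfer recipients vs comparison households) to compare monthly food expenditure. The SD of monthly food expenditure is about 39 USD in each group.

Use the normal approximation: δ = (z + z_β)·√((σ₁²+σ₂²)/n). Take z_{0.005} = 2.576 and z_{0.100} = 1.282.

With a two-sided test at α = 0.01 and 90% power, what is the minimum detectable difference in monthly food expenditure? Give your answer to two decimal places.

δ = (z_{α/2} + z_β) · √((σ₁²+σ₂²)/n)
  = (2.576 + 1.282) · √(3042/477)
  = 3.858 · √6.3774
  = 3.858 · 2.5253
  = 9.7428

Minimum detectable difference ≈ 9.74 USD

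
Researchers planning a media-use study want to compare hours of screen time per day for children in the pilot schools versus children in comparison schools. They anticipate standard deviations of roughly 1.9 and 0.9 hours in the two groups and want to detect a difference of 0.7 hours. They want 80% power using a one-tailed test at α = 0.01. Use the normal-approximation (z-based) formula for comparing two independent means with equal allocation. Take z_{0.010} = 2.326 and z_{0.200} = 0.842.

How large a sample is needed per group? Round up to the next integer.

n = 91 per group

n = (z_α + z_β)² · (σ₁² + σ₂²) / δ²
  = (2.326 + 0.842)² · (1.9² + 0.9² = 4.42) / 0.7²
  = 10.0362 · 4.42 / 0.49
  = 90.53
Round up → n = 91 per group.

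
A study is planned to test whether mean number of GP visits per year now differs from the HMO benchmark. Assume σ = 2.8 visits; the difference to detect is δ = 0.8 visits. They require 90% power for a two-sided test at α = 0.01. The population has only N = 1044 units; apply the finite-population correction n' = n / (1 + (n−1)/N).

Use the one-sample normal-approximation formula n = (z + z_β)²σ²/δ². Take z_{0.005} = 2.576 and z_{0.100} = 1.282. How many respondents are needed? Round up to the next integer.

n = 156

n = (z_{α/2} + z_β)² · σ² / δ²
  = (2.576 + 1.282)² · 2.8² / 0.8²
  = 14.8842 · 7.84 / 0.64
  = 182.33
Finite-population correction (N = 1044): 182.33 / (1 + (182.33 − 1)/1044) = 155.35.
Round up → n = 156.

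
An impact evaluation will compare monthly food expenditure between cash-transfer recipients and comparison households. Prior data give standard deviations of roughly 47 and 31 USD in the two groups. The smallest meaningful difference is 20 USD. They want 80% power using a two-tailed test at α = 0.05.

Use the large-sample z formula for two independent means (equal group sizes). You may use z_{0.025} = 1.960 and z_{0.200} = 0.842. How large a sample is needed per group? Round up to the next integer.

n = 63 per group

n = (z_{α/2} + z_β)² · (σ₁² + σ₂²) / δ²
  = (1.960 + 0.842)² · (47² + 31² = 3170) / 20²
  = 7.8512 · 3170 / 400
  = 62.22
Round up → n = 63 per group.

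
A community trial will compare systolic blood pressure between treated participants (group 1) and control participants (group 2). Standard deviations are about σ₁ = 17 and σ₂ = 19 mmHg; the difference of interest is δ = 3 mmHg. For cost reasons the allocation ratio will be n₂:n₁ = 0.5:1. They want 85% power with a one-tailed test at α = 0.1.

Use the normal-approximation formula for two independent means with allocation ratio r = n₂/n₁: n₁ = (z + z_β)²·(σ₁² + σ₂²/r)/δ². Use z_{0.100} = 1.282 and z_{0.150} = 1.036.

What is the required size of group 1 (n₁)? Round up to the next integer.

n₁ = (z_α + z_β)² · (σ₁² + σ₂²/r) / δ²
   = (1.282 + 1.036)² · (17² + 19²/0.5) / 3²
   = 5.3731 · (289 + 722) / 9
   = 5.3731 · 1011 / 9
   = 603.58
Round up → n₁ = 604; n₂ = r·n₁ = 0.5 × 604 = 302.

n₁ = 604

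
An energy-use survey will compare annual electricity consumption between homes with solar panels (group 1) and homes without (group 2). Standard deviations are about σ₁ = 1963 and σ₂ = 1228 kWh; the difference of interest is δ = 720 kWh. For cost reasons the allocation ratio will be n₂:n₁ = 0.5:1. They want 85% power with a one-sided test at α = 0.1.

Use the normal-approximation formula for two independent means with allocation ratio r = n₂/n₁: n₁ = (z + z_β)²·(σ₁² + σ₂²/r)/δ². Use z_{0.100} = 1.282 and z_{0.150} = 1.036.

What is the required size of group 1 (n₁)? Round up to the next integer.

n₁ = (z_α + z_β)² · (σ₁² + σ₂²/r) / δ²
   = (1.282 + 1.036)² · (1963² + 1228²/0.5) / 720²
   = 5.3731 · (3853369 + 3015968) / 518400
   = 5.3731 · 6869337 / 518400
   = 71.20
Round up → n₁ = 72; n₂ = r·n₁ = 0.5 × 72 = 36.

n₁ = 72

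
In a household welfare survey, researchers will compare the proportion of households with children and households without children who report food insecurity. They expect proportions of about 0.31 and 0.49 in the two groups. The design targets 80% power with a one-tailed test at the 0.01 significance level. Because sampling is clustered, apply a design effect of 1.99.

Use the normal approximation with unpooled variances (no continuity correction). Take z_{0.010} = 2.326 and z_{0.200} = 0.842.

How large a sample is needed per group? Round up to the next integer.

n = (z_α + z_β)² · [p₁(1−p₁) + p₂(1−p₂)] / (p₁ − p₂)²
  = (2.326 + 0.842)² · (0.31·0.69 + 0.49·0.51) / (-0.18)²
  = (3.168)² · (0.2139 + 0.2499) / 0.0324
  = 10.0362 · 0.4638 / 0.0324
  = 143.67
Design effect: 1.99 × 143.67 = 285.90.
Round up → n = 286 per group.

n = 286 per group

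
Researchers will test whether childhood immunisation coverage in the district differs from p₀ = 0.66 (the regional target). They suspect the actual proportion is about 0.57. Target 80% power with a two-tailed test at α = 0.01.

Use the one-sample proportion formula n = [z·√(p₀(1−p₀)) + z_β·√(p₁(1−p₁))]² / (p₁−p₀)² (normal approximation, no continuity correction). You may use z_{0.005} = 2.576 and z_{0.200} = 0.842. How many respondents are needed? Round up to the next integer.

n = [z_{α/2}·√(p₀q₀) + z_β·√(p₁q₁)]² / (p₁ − p₀)²
  = [2.576·√(0.66·0.34) + 0.842·√(0.57·0.43)]² / (-0.09)²
  = [2.576·0.4737 + 0.842·0.4951]² / 0.0081
  = [1.6371]² / 0.0081
  = 330.89
Round up → n = 331.

n = 331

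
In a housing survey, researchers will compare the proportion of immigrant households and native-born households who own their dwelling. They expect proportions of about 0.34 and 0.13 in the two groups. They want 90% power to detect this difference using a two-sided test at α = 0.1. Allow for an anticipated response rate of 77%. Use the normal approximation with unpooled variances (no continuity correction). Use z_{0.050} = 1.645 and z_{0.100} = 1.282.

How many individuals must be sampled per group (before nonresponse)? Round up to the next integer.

n = 86 per group

n = (z_{α/2} + z_β)² · [p₁(1−p₁) + p₂(1−p₂)] / (p₁ − p₂)²
  = (1.645 + 1.282)² · (0.34·0.66 + 0.13·0.87) / (0.21)²
  = (2.927)² · (0.2244 + 0.1131) / 0.0441
  = 8.5673 · 0.3375 / 0.0441
  = 65.57
Adjust for 77% response: 65.57 / 0.77 = 85.15.
Round up → n = 86 per group.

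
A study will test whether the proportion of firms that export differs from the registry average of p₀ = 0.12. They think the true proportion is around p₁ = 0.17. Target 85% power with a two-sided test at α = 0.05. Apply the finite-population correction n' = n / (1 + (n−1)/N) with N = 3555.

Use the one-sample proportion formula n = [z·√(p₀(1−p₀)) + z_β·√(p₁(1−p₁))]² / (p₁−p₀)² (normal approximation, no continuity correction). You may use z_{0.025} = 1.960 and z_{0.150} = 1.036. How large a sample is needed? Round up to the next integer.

n = 377

n = [z_{α/2}·√(p₀q₀) + z_β·√(p₁q₁)]² / (p₁ − p₀)²
  = [1.960·√(0.12·0.88) + 1.036·√(0.17·0.83)]² / (0.05)²
  = [1.960·0.3250 + 1.036·0.3756]² / 0.0025
  = [1.0261]² / 0.0025
  = 421.14
Finite-population correction (N = 3555): 421.14 / (1 + (421.14 − 1)/3555) = 376.63.
Round up → n = 377.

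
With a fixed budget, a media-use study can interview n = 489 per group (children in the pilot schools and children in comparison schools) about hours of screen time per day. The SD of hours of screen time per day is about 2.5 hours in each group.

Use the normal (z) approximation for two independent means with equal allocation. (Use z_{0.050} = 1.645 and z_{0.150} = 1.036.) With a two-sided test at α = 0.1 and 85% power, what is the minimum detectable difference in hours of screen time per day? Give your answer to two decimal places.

δ = (z_{α/2} + z_β) · √((σ₁²+σ₂²)/n)
  = (1.645 + 1.036) · √(12.5/489)
  = 2.681 · √0.02556
  = 2.681 · 0.1599
  = 0.4286

Minimum detectable difference ≈ 0.43 hours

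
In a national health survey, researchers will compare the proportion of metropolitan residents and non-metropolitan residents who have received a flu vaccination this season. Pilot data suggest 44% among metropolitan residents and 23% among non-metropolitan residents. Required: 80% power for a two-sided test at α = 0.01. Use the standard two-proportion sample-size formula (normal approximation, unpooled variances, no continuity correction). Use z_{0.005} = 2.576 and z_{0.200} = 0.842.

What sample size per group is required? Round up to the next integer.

n = (z_{α/2} + z_β)² · [p₁(1−p₁) + p₂(1−p₂)] / (p₁ − p₂)²
  = (2.576 + 0.842)² · (0.44·0.56 + 0.23·0.77) / (0.21)²
  = (3.418)² · (0.2464 + 0.1771) / 0.0441
  = 11.6827 · 0.4235 / 0.0441
  = 112.19
Round up → n = 113 per group.

n = 113 per group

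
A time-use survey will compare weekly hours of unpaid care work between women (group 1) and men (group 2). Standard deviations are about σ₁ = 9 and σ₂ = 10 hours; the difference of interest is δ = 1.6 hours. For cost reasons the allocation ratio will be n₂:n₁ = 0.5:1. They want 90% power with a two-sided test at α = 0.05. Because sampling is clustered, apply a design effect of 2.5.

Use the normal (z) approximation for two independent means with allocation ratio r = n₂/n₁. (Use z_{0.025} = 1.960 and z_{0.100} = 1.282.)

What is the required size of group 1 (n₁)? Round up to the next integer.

n₁ = 2885

n₁ = (z_{α/2} + z_β)² · (σ₁² + σ₂²/r) / δ²
   = (1.960 + 1.282)² · (9² + 10²/0.5) / 1.6²
   = 10.5106 · (81 + 200) / 2.56
   = 10.5106 · 281 / 2.56
   = 1153.70
Design effect: 2.5 × 1153.70 = 2884.25.
Round up → n₁ = 2885; n₂ = r·n₁ = 0.5 × 2885 = 1443.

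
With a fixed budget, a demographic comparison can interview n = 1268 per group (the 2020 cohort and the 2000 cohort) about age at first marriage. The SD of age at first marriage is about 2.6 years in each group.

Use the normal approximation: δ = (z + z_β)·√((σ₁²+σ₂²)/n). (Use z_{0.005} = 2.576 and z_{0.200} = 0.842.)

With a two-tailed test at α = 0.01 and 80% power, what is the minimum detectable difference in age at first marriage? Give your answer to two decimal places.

δ = (z_{α/2} + z_β) · √((σ₁²+σ₂²)/n)
  = (2.576 + 0.842) · √(13.52/1268)
  = 3.418 · √0.01066
  = 3.418 · 0.1033
  = 0.3529

Minimum detectable difference ≈ 0.35 years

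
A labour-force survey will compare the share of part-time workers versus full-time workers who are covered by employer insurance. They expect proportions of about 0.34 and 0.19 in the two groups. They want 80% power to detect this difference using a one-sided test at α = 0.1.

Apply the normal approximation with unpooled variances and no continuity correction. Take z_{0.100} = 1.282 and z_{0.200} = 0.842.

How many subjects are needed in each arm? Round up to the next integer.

n = 76 per group

n = (z_α + z_β)² · [p₁(1−p₁) + p₂(1−p₂)] / (p₁ − p₂)²
  = (1.282 + 0.842)² · (0.34·0.66 + 0.19·0.81) / (0.15)²
  = (2.124)² · (0.2244 + 0.1539) / 0.0225
  = 4.5114 · 0.3783 / 0.0225
  = 75.85
Round up → n = 76 per group.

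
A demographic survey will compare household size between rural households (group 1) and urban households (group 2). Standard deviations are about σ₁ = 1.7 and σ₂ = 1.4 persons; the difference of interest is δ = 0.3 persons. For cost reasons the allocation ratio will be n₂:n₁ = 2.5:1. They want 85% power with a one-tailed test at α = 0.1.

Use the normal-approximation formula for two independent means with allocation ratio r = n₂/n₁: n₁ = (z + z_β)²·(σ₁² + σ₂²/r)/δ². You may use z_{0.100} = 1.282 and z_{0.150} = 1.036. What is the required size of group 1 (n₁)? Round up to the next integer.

n₁ = (z_α + z_β)² · (σ₁² + σ₂²/r) / δ²
   = (1.282 + 1.036)² · (1.7² + 1.4²/2.5) / 0.3²
   = 5.3731 · (2.89 + 0.784) / 0.09
   = 5.3731 · 3.674 / 0.09
   = 219.34
Round up → n₁ = 220; n₂ = r·n₁ = 2.5 × 220 = 550.

n₁ = 220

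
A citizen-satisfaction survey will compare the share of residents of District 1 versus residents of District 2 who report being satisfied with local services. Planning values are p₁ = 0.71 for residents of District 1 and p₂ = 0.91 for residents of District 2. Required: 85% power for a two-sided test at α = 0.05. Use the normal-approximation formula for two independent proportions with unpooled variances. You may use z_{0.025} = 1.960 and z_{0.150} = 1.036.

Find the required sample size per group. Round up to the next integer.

n = (z_{α/2} + z_β)² · [p₁(1−p₁) + p₂(1−p₂)] / (p₁ − p₂)²
  = (1.960 + 1.036)² · (0.71·0.29 + 0.91·0.09) / (-0.20)²
  = (2.996)² · (0.2059 + 0.0819) / 0.0400
  = 8.9760 · 0.2878 / 0.0400
  = 64.58
Round up → n = 65 per group.

n = 65 per group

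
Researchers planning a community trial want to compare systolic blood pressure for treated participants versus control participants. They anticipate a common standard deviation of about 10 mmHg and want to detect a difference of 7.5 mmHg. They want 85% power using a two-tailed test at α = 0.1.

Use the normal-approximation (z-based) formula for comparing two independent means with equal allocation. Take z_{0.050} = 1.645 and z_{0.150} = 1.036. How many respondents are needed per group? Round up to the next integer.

n = 26 per group

n = (z_{α/2} + z_β)² · (σ₁² + σ₂²) / δ²
  = (1.645 + 1.036)² · (2·10² = 200) / 7.5²
  = 7.1878 · 200 / 56.25
  = 25.56
Round up → n = 26 per group.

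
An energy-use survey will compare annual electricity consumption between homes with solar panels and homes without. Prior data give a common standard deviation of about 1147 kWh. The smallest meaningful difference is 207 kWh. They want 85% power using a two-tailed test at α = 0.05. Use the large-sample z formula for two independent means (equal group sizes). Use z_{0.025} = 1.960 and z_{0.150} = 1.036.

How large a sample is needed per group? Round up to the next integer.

n = 552 per group

n = (z_{α/2} + z_β)² · (σ₁² + σ₂²) / δ²
  = (1.960 + 1.036)² · (2·1147² = 2631218) / 207²
  = 8.9760 · 2631218 / 42849
  = 551.19
Round up → n = 552 per group.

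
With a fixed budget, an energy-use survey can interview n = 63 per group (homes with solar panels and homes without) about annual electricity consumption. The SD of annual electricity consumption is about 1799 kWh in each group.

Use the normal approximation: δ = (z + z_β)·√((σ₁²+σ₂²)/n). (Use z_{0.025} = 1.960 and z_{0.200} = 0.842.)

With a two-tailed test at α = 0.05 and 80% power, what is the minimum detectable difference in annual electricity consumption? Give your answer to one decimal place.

δ = (z_{α/2} + z_β) · √((σ₁²+σ₂²)/n)
  = (1.960 + 0.842) · √(6472802/63)
  = 2.802 · √102742.9
  = 2.802 · 320.5353
  = 898.1400

Minimum detectable difference ≈ 898.1 kWh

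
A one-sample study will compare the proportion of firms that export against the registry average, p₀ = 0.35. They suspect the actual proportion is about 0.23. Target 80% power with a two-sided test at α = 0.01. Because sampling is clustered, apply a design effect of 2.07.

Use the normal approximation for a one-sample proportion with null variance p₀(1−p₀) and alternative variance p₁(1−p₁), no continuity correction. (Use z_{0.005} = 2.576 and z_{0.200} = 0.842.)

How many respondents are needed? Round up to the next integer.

n = [z_{α/2}·√(p₀q₀) + z_β·√(p₁q₁)]² / (p₁ − p₀)²
  = [2.576·√(0.35·0.65) + 0.842·√(0.23·0.77)]² / (-0.12)²
  = [2.576·0.4770 + 0.842·0.4208]² / 0.0144
  = [1.5830]² / 0.0144
  = 174.02
Design effect: 2.07 × 174.02 = 360.23.
Round up → n = 361.

n = 361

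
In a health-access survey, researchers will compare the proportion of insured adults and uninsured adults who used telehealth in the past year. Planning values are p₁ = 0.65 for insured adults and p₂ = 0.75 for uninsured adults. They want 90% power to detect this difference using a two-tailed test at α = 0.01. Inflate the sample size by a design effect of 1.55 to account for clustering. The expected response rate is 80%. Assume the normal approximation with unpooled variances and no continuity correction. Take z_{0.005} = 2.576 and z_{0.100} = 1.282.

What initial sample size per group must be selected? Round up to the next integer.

n = (z_{α/2} + z_β)² · [p₁(1−p₁) + p₂(1−p₂)] / (p₁ − p₂)²
  = (2.576 + 1.282)² · (0.65·0.35 + 0.75·0.25) / (-0.10)²
  = (3.858)² · (0.2275 + 0.1875) / 0.0100
  = 14.8842 · 0.4150 / 0.0100
  = 617.69
Design effect: 1.55 × 617.69 = 957.42.
Adjust for 80% response: 957.42 / 0.80 = 1196.78.
Round up → n = 1197 per group.

n = 1197 per group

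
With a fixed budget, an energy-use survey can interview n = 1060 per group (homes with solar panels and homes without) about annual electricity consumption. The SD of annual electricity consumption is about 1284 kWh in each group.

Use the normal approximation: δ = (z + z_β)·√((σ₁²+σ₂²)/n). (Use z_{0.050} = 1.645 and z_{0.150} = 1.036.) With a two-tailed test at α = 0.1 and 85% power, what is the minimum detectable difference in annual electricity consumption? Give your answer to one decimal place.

Minimum detectable difference ≈ 149.5 kWh

δ = (z_{α/2} + z_β) · √((σ₁²+σ₂²)/n)
  = (1.645 + 1.036) · √(3297312/1060)
  = 2.681 · √3110.7
  = 2.681 · 55.7734
  = 149.5285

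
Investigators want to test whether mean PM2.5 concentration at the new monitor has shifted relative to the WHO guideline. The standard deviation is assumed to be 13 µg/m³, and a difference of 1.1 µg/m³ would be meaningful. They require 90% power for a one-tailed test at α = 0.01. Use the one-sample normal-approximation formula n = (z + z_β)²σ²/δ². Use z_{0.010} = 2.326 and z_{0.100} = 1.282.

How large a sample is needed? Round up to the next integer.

n = (z_α + z_β)² · σ² / δ²
  = (2.326 + 1.282)² · 13² / 1.1²
  = 13.0177 · 169 / 1.21
  = 1818.17
Round up → n = 1819.

n = 1819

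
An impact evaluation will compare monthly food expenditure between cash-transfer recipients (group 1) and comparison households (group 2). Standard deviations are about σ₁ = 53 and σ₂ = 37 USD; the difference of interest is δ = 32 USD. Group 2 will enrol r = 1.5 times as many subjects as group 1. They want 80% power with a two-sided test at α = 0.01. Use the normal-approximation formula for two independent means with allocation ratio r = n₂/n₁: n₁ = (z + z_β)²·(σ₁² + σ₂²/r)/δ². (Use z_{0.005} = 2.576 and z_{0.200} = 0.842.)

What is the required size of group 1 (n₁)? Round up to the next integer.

n₁ = (z_{α/2} + z_β)² · (σ₁² + σ₂²/r) / δ²
   = (2.576 + 0.842)² · (53² + 37²/1.5) / 32²
   = 11.6827 · (2809 + 912.6667) / 1024
   = 11.6827 · 3721.7 / 1024
   = 42.46
Round up → n₁ = 43; n₂ = r·n₁ = 1.5 × 43 = 65.

n₁ = 43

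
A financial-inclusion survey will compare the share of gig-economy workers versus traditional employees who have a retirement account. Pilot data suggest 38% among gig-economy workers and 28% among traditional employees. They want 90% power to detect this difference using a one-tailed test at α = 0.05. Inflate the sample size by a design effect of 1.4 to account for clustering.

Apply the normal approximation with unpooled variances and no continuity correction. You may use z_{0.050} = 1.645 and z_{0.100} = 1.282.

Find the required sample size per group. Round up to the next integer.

n = (z_α + z_β)² · [p₁(1−p₁) + p₂(1−p₂)] / (p₁ − p₂)²
  = (1.645 + 1.282)² · (0.38·0.62 + 0.28·0.72) / (0.10)²
  = (2.927)² · (0.2356 + 0.2016) / 0.0100
  = 8.5673 · 0.4372 / 0.0100
  = 374.56
Design effect: 1.4 × 374.56 = 524.39.
Round up → n = 525 per group.

n = 525 per group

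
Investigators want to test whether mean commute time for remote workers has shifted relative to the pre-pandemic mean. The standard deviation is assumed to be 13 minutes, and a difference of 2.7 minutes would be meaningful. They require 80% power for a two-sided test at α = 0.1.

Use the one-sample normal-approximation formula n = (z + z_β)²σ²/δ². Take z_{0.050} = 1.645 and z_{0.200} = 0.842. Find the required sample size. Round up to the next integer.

n = (z_{α/2} + z_β)² · σ² / δ²
  = (1.645 + 0.842)² · 13² / 2.7²
  = 6.1852 · 169 / 7.29
  = 143.39
Round up → n = 144.

n = 144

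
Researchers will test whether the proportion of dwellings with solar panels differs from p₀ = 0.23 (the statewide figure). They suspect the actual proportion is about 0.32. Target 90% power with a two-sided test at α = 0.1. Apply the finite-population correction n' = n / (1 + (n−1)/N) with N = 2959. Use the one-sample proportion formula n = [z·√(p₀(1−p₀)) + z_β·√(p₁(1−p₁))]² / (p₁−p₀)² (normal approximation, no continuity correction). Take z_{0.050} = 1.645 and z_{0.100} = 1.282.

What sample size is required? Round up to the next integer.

n = 193

n = [z_{α/2}·√(p₀q₀) + z_β·√(p₁q₁)]² / (p₁ − p₀)²
  = [1.645·√(0.23·0.77) + 1.282·√(0.32·0.68)]² / (0.09)²
  = [1.645·0.4208 + 1.282·0.4665]² / 0.0081
  = [1.2903]² / 0.0081
  = 205.54
Finite-population correction (N = 2959): 205.54 / (1 + (205.54 − 1)/2959) = 192.25.
Round up → n = 193.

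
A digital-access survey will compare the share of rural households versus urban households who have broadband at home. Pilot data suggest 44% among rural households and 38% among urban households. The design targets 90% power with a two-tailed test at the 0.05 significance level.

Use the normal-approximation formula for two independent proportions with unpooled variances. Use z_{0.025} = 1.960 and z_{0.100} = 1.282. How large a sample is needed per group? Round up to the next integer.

n = (z_{α/2} + z_β)² · [p₁(1−p₁) + p₂(1−p₂)] / (p₁ − p₂)²
  = (1.960 + 1.282)² · (0.44·0.56 + 0.38·0.62) / (0.06)²
  = (3.242)² · (0.2464 + 0.2356) / 0.0036
  = 10.5106 · 0.4820 / 0.0036
  = 1407.25
Round up → n = 1408 per group.

n = 1408 per group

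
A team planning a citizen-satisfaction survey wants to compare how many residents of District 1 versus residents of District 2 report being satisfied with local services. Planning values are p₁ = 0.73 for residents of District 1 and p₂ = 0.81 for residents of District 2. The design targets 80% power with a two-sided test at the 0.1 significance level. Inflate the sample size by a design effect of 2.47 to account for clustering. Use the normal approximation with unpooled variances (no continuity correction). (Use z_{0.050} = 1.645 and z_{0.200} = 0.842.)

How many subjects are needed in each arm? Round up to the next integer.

n = (z_{α/2} + z_β)² · [p₁(1−p₁) + p₂(1−p₂)] / (p₁ − p₂)²
  = (1.645 + 0.842)² · (0.73·0.27 + 0.81·0.19) / (-0.08)²
  = (2.487)² · (0.1971 + 0.1539) / 0.0064
  = 6.1852 · 0.3510 / 0.0064
  = 339.22
Design effect: 2.47 × 339.22 = 837.87.
Round up → n = 838 per group.

n = 838 per group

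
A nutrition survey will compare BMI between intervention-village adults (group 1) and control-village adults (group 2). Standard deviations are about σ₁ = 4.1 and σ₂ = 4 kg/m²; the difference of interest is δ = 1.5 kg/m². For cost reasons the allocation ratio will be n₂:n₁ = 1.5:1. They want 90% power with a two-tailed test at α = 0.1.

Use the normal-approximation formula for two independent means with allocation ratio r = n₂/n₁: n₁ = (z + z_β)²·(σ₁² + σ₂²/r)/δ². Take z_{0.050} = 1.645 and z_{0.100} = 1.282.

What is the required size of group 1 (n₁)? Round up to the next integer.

n₁ = 105

n₁ = (z_{α/2} + z_β)² · (σ₁² + σ₂²/r) / δ²
   = (1.645 + 1.282)² · (4.1² + 4²/1.5) / 1.5²
   = 8.5673 · (16.81 + 10.6667) / 2.25
   = 8.5673 · 27.4767 / 2.25
   = 104.62
Round up → n₁ = 105; n₂ = r·n₁ = 1.5 × 105 = 158.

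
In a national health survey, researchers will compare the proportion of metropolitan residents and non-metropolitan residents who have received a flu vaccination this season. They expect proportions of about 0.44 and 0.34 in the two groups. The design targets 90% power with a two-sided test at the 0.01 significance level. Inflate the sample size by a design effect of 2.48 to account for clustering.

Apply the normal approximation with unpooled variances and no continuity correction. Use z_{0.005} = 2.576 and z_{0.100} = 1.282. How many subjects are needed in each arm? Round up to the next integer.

n = 1738 per group

n = (z_{α/2} + z_β)² · [p₁(1−p₁) + p₂(1−p₂)] / (p₁ − p₂)²
  = (2.576 + 1.282)² · (0.44·0.56 + 0.34·0.66) / (0.10)²
  = (3.858)² · (0.2464 + 0.2244) / 0.0100
  = 14.8842 · 0.4708 / 0.0100
  = 700.75
Design effect: 2.48 × 700.75 = 1737.85.
Round up → n = 1738 per group.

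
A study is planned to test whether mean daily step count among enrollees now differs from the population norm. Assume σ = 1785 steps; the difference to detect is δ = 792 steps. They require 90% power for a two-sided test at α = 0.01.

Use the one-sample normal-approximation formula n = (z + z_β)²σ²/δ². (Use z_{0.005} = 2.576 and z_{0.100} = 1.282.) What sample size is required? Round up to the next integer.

n = (z_{α/2} + z_β)² · σ² / δ²
  = (2.576 + 1.282)² · 1785² / 792²
  = 14.8842 · 3186225 / 627264
  = 75.61
Round up → n = 76.

n = 76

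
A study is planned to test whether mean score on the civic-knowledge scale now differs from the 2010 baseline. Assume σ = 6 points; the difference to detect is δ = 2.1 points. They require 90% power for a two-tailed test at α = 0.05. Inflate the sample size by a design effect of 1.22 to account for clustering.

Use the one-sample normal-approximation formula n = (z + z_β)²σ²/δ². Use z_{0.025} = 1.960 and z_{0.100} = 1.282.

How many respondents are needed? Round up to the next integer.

n = (z_{α/2} + z_β)² · σ² / δ²
  = (1.960 + 1.282)² · 6² / 2.1²
  = 10.5106 · 36 / 4.41
  = 85.80
Design effect: 1.22 × 85.80 = 104.68.
Round up → n = 105.

n = 105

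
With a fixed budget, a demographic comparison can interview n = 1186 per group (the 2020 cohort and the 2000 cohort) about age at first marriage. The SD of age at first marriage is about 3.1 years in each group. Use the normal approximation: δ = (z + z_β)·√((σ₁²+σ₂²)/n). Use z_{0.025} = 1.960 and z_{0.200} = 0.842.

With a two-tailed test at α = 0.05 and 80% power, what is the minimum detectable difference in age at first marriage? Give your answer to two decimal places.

Minimum detectable difference ≈ 0.36 years

δ = (z_{α/2} + z_β) · √((σ₁²+σ₂²)/n)
  = (1.960 + 0.842) · √(19.22/1186)
  = 2.802 · √0.01621
  = 2.802 · 0.1273
  = 0.3567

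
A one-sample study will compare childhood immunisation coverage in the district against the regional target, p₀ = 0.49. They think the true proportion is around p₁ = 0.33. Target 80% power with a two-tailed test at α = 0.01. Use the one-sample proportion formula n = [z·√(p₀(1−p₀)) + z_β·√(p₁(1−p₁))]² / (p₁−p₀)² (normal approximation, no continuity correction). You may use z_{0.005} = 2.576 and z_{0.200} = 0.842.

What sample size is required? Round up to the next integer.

n = [z_{α/2}·√(p₀q₀) + z_β·√(p₁q₁)]² / (p₁ − p₀)²
  = [2.576·√(0.49·0.51) + 0.842·√(0.33·0.67)]² / (-0.16)²
  = [2.576·0.4999 + 0.842·0.4702]² / 0.0256
  = [1.6837]² / 0.0256
  = 110.73
Round up → n = 111.

n = 111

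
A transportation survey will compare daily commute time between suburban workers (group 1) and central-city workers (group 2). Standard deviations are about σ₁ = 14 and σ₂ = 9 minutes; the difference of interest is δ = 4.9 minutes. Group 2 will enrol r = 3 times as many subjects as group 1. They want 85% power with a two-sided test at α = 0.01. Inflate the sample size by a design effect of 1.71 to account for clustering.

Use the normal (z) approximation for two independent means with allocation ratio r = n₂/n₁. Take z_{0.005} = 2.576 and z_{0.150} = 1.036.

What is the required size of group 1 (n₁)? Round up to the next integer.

n₁ = (z_{α/2} + z_β)² · (σ₁² + σ₂²/r) / δ²
   = (2.576 + 1.036)² · (14² + 9²/3) / 4.9²
   = 13.0465 · (196 + 27) / 24.01
   = 13.0465 · 223 / 24.01
   = 121.17
Design effect: 1.71 × 121.17 = 207.21.
Round up → n₁ = 208; n₂ = r·n₁ = 3 × 208 = 624.

n₁ = 208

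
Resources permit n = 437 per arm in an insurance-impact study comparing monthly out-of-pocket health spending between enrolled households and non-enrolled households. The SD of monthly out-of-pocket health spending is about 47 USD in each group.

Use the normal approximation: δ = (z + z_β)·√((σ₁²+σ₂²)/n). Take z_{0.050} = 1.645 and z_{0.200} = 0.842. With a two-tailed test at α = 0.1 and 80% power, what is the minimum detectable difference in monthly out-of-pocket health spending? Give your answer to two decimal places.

Minimum detectable difference ≈ 7.91 USD

δ = (z_{α/2} + z_β) · √((σ₁²+σ₂²)/n)
  = (1.645 + 0.842) · √(4418/437)
  = 2.487 · √10.1098
  = 2.487 · 3.1796
  = 7.9077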